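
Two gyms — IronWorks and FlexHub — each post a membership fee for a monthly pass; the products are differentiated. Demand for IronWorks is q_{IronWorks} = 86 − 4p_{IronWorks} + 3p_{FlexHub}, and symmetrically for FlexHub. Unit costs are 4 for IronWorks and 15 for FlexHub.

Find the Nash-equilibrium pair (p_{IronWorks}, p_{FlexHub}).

IronWorks's profit: π = (p_{IronWorks} − 4)(86 − 4p_{IronWorks} + 3p_{FlexHub}).
∂π/∂p_{IronWorks} = 102 − 8p_{IronWorks} + 3p_{FlexHub} = 0 ⇒ p_{IronWorks} = 12.75 + 0.375p_{FlexHub}.
Similarly p_{FlexHub} = 18.25 + 0.375p_{IronWorks}.
Plugging p_{FlexHub} into IronWorks's best response: p_{IronWorks} = 12.75 + 0.375(18.25 + 0.375p_{IronWorks}) ⇒ (55/64)p_{IronWorks} = 627/32, so p_{IronWorks} = 22.8.
Then p_{FlexHub} = 18.25 + 0.375·22.8 = 26.8.

22.8, 26.8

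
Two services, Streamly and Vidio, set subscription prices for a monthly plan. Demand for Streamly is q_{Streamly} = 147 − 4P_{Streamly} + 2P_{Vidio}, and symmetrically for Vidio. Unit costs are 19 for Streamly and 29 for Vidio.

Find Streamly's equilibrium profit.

Streamly's profit: π = (P_{Streamly} − 19)(147 − 4P_{Streamly} + 2P_{Vidio}).
∂π/∂P_{Streamly} = 223 − 8P_{Streamly} + 2P_{Vidio} = 0 ⇒ P_{Streamly} = 27.875 + 0.25P_{Vidio}.
Similarly P_{Vidio} = 32.875 + 0.25P_{Streamly}.
Solving the two reaction functions simultaneously: (1 − (0.25)(0.25))P_{Streamly} = 27.875 + 0.25·32.875, so 0.9375P_{Streamly} = 1155/32 and P_{Streamly} = 38.5.
Then P_{Vidio} = 32.875 + 0.25·38.5 = 42.5.
q_{Streamly} = 147 − 4·38.5 + 2·42.5 = 78.
Profit = (38.5 − 19)·78 = 1521.

1521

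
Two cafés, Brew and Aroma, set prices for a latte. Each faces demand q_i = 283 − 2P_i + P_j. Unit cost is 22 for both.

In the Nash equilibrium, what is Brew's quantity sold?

Brew's profit: π = (P_{Brew} − 22)(283 − 2P_{Brew} + P_{Aroma}).
∂π/∂P_{Brew} = 327 − 4P_{Brew} + P_{Aroma} = 0 ⇒ P_{Brew} = 81.75 + 0.25P_{Aroma}.
Setting P_{Brew} = P_{Aroma} in the reaction function: P_{Brew} = 81.75 + 0.25P_{Brew}, so P_{Brew} = 81.75 / 0.75 = 109.
q_{Brew} = 283 − 2·109 + 109 = 174.

174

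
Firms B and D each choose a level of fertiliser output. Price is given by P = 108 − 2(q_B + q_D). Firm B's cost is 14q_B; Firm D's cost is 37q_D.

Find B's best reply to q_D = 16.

15.5

Firm B's profit: π = q_B(108 − 2(q_B + q_D)) − 14q_B.
∂π/∂q_B = 94 − 4q_B − 2q_D = 0, so q_B = 23.5 − 0.5q_D.
At q_D = 16: q_B = 23.5 − 0.5·16 = 15.5.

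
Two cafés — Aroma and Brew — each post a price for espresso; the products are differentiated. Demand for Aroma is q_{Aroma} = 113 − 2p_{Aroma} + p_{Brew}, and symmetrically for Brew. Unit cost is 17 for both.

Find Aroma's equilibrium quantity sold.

Aroma's profit: π = (p_{Aroma} − 17)(113 − 2p_{Aroma} + p_{Brew}).
∂π/∂p_{Aroma} = 147 − 4p_{Aroma} + p_{Brew} = 0 ⇒ p_{Aroma} = 36.75 + 0.25p_{Brew}.
By symmetry p_{Brew} = p_{Aroma}; substituting into the reaction function, 0.75p_{Aroma} = 36.75 and p_{Aroma} = 49.
q_{Aroma} = 113 − 2·49 + 49 = 64.

64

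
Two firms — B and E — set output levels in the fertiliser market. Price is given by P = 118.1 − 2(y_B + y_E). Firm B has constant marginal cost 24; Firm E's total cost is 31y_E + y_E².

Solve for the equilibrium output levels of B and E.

19.52, 8.01

Firm B's profit: π = y_B(118.1 − 2(y_B + y_E)) − 24y_B.
∂π/∂y_B = 94.1 − 4y_B − 2y_E = 0, so y_B = 23.525 − 0.5y_E.
For E: ∂π/∂y_E = 87.1 − 6y_E − 2y_B = 0 ⇒ y_E = 871/60 − (1/3)y_B.
Substituting the second reaction function into the first: y_B = 23.525 − 0.5(871/60 − (1/3)y_B), which gives (5/6)y_B = 244/15 ⇒ y_B = 19.52.
Then y_E = 871/60 − (1/3)·19.52 = 8.01.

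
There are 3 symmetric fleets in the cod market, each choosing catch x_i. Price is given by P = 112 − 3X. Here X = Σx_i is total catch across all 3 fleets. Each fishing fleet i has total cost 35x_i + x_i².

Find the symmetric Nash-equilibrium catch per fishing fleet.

5.5

A representative fishing fleet's profit is π_i = x_i(112 − 3X) − 35x_i − x_i², with X = x_i + Σ_{j≠i} x_j.
First-order condition: 77 − 8x_i − 3Σ_{j≠i} x_j = 0.
Imposing symmetry (x_j = x for all j) turns Σ_{j≠i} x_j into 2x, so 77 = 14x and x = 5.5.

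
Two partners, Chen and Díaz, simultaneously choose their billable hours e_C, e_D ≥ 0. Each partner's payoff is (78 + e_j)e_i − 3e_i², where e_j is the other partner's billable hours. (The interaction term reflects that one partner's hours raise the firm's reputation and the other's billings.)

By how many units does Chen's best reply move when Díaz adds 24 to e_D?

Chen's payoff is (78 + e_D)e_C − 3e_C².
∂π/∂e_C = 78 + e_D − 6e_C = 0, so e_C = 13 + (1/6)e_D.
The reaction-function slope is 1/6, so a 24-unit rise in e_D moves e_C by 1/6 × 24 = 4. Chen's best response rises — the actions are strategic complements.

4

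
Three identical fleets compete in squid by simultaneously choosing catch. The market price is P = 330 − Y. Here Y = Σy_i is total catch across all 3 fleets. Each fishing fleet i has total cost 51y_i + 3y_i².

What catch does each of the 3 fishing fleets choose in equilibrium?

27.9

A representative fishing fleet's profit is π_i = y_i(330 − Y) − 51y_i − 3y_i², with Y = y_i + Σ_{j≠i} y_j.
First-order condition: 279 − 8y_i − Σ_{j≠i} y_j = 0.
Imposing symmetry (y_j = y for all j) turns Σ_{j≠i} y_j into 2y, so 279 = 10y and y = 27.9.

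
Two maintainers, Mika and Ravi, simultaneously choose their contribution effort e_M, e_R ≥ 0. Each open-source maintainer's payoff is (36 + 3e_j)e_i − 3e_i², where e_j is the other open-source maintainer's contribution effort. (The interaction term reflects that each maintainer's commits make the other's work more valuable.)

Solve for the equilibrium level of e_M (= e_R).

Mika's payoff is (36 + 3e_R)e_M − 3e_M².
∂π/∂e_M = 36 + 3e_R − 6e_M = 0, so e_M = 6 + 0.5e_R.
Setting e_M = e_R in the reaction function: e_M = 6 + 0.5e_M, so e_M = 6 / 0.5 = 12.

12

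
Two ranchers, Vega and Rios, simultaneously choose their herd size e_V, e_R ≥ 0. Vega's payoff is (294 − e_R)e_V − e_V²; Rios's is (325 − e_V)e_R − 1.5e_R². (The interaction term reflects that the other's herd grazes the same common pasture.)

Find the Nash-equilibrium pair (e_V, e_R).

Expanding Vega's payoff: 294e_V − e_Re_V − e_V².
∂π/∂e_V = 294 − e_R − 2e_V = 0, so e_V = 147 − 0.5e_R.
Likewise for Rios: e_R = 325/3 − (1/3)e_V.
Plugging e_R into Vega's best response: e_V = 147 − 0.5(325/3 − (1/3)e_V) ⇒ (5/6)e_V = 557/6, so e_V = 111.4.
Then e_R = 325/3 − (1/3)·111.4 = 71.2.

111.4, 71.2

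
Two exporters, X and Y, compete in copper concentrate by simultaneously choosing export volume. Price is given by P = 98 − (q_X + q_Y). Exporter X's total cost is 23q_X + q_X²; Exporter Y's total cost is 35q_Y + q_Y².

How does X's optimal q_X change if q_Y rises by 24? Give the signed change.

-6

Exporter X's profit: π = q_X(98 − (q_X + q_Y)) − 23q_X − q_X².
∂π/∂q_X = 75 − 4q_X − q_Y = 0, so q_X = 18.75 − 0.25q_Y.
The reaction-function slope is −0.25, so a 24-unit rise in q_Y moves q_X by −0.25 × 24 = −6. X's best response falls — the actions are strategic substitutes.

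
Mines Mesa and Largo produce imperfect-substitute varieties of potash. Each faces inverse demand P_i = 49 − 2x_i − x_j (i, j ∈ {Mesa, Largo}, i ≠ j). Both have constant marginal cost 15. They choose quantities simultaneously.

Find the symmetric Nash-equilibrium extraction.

6.8

Mine Mesa's profit: π = x_{Mesa}(49 − 2x_{Mesa} − x_{Largo}) − 15x_{Mesa}.
∂π/∂x_{Mesa} = 34 − 4x_{Mesa} − x_{Largo} = 0 ⇒ x_{Mesa} = 8.5 − 0.25x_{Largo}.
By symmetry x_{Largo} = x_{Mesa}; substituting into the reaction function, 1.25x_{Mesa} = 8.5 and x_{Mesa} = 6.8.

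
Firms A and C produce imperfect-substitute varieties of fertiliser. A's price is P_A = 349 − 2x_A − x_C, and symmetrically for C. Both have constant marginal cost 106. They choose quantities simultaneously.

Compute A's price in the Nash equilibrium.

203.2

Firm A's profit: π = x_A(349 − 2x_A − x_C) − 106x_A.
∂π/∂x_A = 243 − 4x_A − x_C = 0 ⇒ x_A = 60.75 − 0.25x_C.
By symmetry x_C = x_A; substituting into the reaction function, 1.25x_A = 60.75 and x_A = 48.6.
P_A = 349 − 2·48.6 − 48.6 = 203.2.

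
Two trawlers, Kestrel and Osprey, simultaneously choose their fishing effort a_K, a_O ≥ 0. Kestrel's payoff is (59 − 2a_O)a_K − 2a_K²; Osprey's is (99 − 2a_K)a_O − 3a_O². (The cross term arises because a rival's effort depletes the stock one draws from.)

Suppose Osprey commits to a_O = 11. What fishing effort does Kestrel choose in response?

Expanding Kestrel's payoff: 59a_K − 2a_Oa_K − 2a_K².
∂π/∂a_K = 59 − 2a_O − 4a_K = 0, so a_K = 14.75 − 0.5a_O.
At a_O = 11: a_K = 14.75 − 0.5·11 = 9.25.

9.25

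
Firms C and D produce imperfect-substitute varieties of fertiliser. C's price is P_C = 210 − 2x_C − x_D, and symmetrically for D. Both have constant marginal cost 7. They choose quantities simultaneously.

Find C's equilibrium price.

Firm C's profit: π = x_C(210 − 2x_C − x_D) − 7x_C.
∂π/∂x_C = 203 − 4x_C − x_D = 0 ⇒ x_C = 50.75 − 0.25x_D.
Setting x_C = x_D in the reaction function: x_C = 50.75 − 0.25x_C, so x_C = 50.75 / 1.25 = 40.6.
P_C = 210 − 2·40.6 − 40.6 = 88.2.

88.2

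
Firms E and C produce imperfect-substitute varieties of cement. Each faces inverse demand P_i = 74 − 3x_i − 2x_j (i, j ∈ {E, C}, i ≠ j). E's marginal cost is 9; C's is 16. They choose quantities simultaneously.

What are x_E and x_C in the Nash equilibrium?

8.5625, 6.8125

Firm E's profit: π = x_E(74 − 3x_E − 2x_C) − 9x_E.
∂π/∂x_E = 65 − 6x_E − 2x_C = 0 ⇒ x_E = 65/6 − (1/3)x_C.
Similarly x_C = 29/3 − (1/3)x_E.
Solving the two reaction functions simultaneously: (1 − (−1/3)(−1/3))x_E = 65/6 − (1/3)·(29/3), so (8/9)x_E = 137/18 and x_E = 8.5625.
Then x_C = 29/3 − (1/3)·8.5625 = 6.8125.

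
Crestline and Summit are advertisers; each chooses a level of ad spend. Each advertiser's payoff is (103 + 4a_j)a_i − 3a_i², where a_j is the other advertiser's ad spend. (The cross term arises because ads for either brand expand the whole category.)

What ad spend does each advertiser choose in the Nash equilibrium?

Crestline's payoff is (103 + 4a_S)a_C − 3a_C².
∂π/∂a_C = 103 + 4a_S − 6a_C = 0, so a_C = 103/6 + (2/3)a_S.
The game is symmetric, so in equilibrium a_S = a_C: the reaction function gives (1/3)a_C = 103/6, hence a_C = 51.5.

51.5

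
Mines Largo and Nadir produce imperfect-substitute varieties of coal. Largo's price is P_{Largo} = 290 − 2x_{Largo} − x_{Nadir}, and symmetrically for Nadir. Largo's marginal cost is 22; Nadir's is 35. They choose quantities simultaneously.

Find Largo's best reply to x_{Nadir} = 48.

55

Mine Largo's profit: π = x_{Largo}(290 − 2x_{Largo} − x_{Nadir}) − 22x_{Largo}.
∂π/∂x_{Largo} = 268 − 4x_{Largo} − x_{Nadir} = 0 ⇒ x_{Largo} = 67 − 0.25x_{Nadir}.
At x_{Nadir} = 48: x_{Largo} = 67 − 0.25·48 = 55.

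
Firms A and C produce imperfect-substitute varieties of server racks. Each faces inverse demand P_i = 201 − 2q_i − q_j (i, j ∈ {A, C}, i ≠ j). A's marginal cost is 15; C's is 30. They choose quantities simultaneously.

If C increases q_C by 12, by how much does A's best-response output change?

Firm A's profit: π = q_A(201 − 2q_A − q_C) − 15q_A.
∂π/∂q_A = 186 − 4q_A − q_C = 0 ⇒ q_A = 46.5 − 0.25q_C.
The reaction-function slope is −0.25, so a 12-unit rise in q_C moves q_A by −0.25 × 12 = −3. A's best response falls — the actions are strategic substitutes.

-3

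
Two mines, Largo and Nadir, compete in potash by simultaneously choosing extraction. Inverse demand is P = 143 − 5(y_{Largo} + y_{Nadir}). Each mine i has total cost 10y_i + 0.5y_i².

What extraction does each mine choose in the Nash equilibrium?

Mine Largo's profit: π = y_{Largo}(143 − 5(y_{Largo} + y_{Nadir})) − 10y_{Largo} − 0.5y_{Largo}².
∂π/∂y_{Largo} = 133 − 11y_{Largo} − 5y_{Nadir} = 0, so y_{Largo} = 133/11 − (5/11)y_{Nadir}.
Setting y_{Largo} = y_{Nadir} in the reaction function: y_{Largo} = 133/11 − (5/11)y_{Largo}, so y_{Largo} = (133/11) / (16/11) = 8.3125.

8.3125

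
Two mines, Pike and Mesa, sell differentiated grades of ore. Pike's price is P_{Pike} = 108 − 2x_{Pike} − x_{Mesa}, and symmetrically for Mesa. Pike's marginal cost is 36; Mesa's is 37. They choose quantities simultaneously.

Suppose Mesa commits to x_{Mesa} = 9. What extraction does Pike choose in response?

Mine Pike's profit: π = x_{Pike}(108 − 2x_{Pike} − x_{Mesa}) − 36x_{Pike}.
∂π/∂x_{Pike} = 72 − 4x_{Pike} − x_{Mesa} = 0 ⇒ x_{Pike} = 18 − 0.25x_{Mesa}.
At x_{Mesa} = 9: x_{Pike} = 18 − 0.25·9 = 15.75.

15.75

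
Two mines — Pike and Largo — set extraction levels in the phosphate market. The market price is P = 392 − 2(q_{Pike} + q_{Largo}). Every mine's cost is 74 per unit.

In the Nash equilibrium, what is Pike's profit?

5618

Mine Pike's profit: π = q_{Pike}(392 − 2(q_{Pike} + q_{Largo})) − 74q_{Pike}.
∂π/∂q_{Pike} = 318 − 4q_{Pike} − 2q_{Largo} = 0, so q_{Pike} = 79.5 − 0.5q_{Largo}.
The game is symmetric, so in equilibrium q_{Largo} = q_{Pike}: the reaction function gives 1.5q_{Pike} = 79.5, hence q_{Pike} = 53.
Price P = 392 − 2·106 = 180.
Pike's profit: (180 − 74)·53 = 5618.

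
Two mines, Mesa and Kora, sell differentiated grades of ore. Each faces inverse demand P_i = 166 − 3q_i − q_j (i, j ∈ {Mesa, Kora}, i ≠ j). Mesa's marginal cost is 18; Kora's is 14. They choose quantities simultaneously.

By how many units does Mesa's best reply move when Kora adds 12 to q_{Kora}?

Mine Mesa's profit: π = q_{Mesa}(166 − 3q_{Mesa} − q_{Kora}) − 18q_{Mesa}.
∂π/∂q_{Mesa} = 148 − 6q_{Mesa} − q_{Kora} = 0 ⇒ q_{Mesa} = 74/3 − (1/6)q_{Kora}.
The reaction-function slope is −1/6, so a 12-unit rise in q_{Kora} moves q_{Mesa} by −1/6 × 12 = −2. Mesa's best response falls — the actions are strategic substitutes.

-2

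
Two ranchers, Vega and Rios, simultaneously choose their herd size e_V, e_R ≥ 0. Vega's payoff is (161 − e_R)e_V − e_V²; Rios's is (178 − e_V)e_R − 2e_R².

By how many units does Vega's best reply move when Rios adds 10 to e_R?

-5

Expanding Vega's payoff: 161e_V − e_Re_V − e_V².
∂π/∂e_V = 161 − e_R − 2e_V = 0, so e_V = 80.5 − 0.5e_R.
The reaction-function slope is −0.5, so a 10-unit rise in e_R moves e_V by −0.5 × 10 = −5. Vega's best response falls — the actions are strategic substitutes.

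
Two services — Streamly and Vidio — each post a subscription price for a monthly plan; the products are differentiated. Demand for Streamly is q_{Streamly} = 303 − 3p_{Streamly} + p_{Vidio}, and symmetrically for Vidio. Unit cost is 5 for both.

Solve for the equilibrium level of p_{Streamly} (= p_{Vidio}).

63.6

Streamly's profit: π = (p_{Streamly} − 5)(303 − 3p_{Streamly} + p_{Vidio}).
∂π/∂p_{Streamly} = 318 − 6p_{Streamly} + p_{Vidio} = 0 ⇒ p_{Streamly} = 53 + (1/6)p_{Vidio}.
By symmetry p_{Vidio} = p_{Streamly}; substituting into the reaction function, (5/6)p_{Streamly} = 53 and p_{Streamly} = 63.6.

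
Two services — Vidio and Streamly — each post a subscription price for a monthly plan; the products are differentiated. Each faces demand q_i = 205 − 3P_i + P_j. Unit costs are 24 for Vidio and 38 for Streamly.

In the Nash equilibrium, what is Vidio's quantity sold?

97.8

Vidio's profit: π = (P_{Vidio} − 24)(205 − 3P_{Vidio} + P_{Streamly}).
∂π/∂P_{Vidio} = 277 − 6P_{Vidio} + P_{Streamly} = 0 ⇒ P_{Vidio} = 277/6 + (1/6)P_{Streamly}.
Similarly P_{Streamly} = 319/6 + (1/6)P_{Vidio}.
Plugging P_{Streamly} into Vidio's best response: P_{Vidio} = 277/6 + (1/6)(319/6 + (1/6)P_{Vidio}) ⇒ (35/36)P_{Vidio} = 1981/36, so P_{Vidio} = 56.6.
Then P_{Streamly} = 319/6 + (1/6)·56.6 = 62.6.
q_{Vidio} = 205 − 3·56.6 + 62.6 = 97.8.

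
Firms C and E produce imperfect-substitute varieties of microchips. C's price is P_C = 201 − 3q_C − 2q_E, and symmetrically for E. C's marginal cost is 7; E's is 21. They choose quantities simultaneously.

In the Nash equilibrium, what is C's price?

Firm C's profit: π = q_C(201 − 3q_C − 2q_E) − 7q_C.
∂π/∂q_C = 194 − 6q_C − 2q_E = 0 ⇒ q_C = 97/3 − (1/3)q_E.
Similarly q_E = 30 − (1/3)q_C.
Plugging q_E into C's best response: q_C = 97/3 − (1/3)(30 − (1/3)q_C) ⇒ (8/9)q_C = 67/3, so q_C = 25.125.
Then q_E = 30 − (1/3)·25.125 = 21.625.
P_C = 201 − 3·25.125 − 2·21.625 = 82.375.

82.375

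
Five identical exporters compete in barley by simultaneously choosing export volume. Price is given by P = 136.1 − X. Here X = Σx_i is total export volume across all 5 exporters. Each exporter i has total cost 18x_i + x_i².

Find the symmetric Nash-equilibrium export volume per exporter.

A representative exporter's profit is π_i = x_i(136.1 − X) − 18x_i − x_i², with X = x_i + Σ_{j≠i} x_j.
First-order condition: 118.1 − 4x_i − Σ_{j≠i} x_j = 0.
In a symmetric equilibrium every exporter chooses the same x, so Σ_{j≠i} x_j = 4x. The condition becomes 118.1 − 8x = 0, giving x = 118.1/8 = 14.7625.

14.7625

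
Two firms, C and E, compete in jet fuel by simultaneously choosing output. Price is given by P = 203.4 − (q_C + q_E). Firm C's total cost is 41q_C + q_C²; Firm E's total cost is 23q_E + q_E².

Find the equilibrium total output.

Firm C's profit: π = q_C(203.4 − (q_C + q_E)) − 41q_C − q_C².
∂π/∂q_C = 162.4 − 4q_C − q_E = 0, so q_C = 40.6 − 0.25q_E.
By the same steps for E: q_E = 45.1 − 0.25q_C.
Substituting the second reaction function into the first: q_C = 40.6 − 0.25(45.1 − 0.25q_C), which gives 0.9375q_C = 29.325 ⇒ q_C = 31.28.
Then q_E = 45.1 − 0.25·31.28 = 37.28.
Total output: 31.28 + 37.28 = 68.56.

68.56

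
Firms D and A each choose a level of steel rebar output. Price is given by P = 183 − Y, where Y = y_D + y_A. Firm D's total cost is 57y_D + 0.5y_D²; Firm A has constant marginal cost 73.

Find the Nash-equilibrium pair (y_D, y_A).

28.4, 40.8

Firm D's profit: π = y_D(183 − (y_D + y_A)) − 57y_D − 0.5y_D².
∂π/∂y_D = 126 − 3y_D − y_A = 0, so y_D = 42 − (1/3)y_A.
For A: ∂π/∂y_A = 110 − 2y_A − y_D = 0 ⇒ y_A = 55 − 0.5y_D.
Plugging y_A into D's best response: y_D = 42 − (1/3)(55 − 0.5y_D) ⇒ (5/6)y_D = 71/3, so y_D = 28.4.
Then y_A = 55 − 0.5·28.4 = 40.8.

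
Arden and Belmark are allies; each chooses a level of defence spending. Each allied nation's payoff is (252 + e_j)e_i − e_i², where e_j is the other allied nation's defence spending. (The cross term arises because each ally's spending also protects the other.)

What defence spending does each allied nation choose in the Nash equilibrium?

252

Arden's payoff is (252 + e_B)e_A − e_A².
∂π/∂e_A = 252 + e_B − 2e_A = 0, so e_A = 126 + 0.5e_B.
By symmetry e_B = e_A; substituting into the reaction function, 0.5e_A = 126 and e_A = 252.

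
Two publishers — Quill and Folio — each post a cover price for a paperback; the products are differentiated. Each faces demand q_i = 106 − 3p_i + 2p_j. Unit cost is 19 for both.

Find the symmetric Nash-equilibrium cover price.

40.75

Quill's profit: π = (p_{Quill} − 19)(106 − 3p_{Quill} + 2p_{Folio}).
∂π/∂p_{Quill} = 163 − 6p_{Quill} + 2p_{Folio} = 0 ⇒ p_{Quill} = 163/6 + (1/3)p_{Folio}.
By symmetry p_{Folio} = p_{Quill}; substituting into the reaction function, (2/3)p_{Quill} = 163/6 and p_{Quill} = 40.75.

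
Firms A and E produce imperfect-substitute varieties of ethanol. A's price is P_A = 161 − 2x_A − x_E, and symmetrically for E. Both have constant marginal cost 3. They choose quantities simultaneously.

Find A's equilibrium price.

66.2

Firm A's profit: π = x_A(161 − 2x_A − x_E) − 3x_A.
∂π/∂x_A = 158 − 4x_A − x_E = 0 ⇒ x_A = 39.5 − 0.25x_E.
Setting x_A = x_E in the reaction function: x_A = 39.5 − 0.25x_A, so x_A = 39.5 / 1.25 = 31.6.
P_A = 161 − 2·31.6 − 31.6 = 66.2.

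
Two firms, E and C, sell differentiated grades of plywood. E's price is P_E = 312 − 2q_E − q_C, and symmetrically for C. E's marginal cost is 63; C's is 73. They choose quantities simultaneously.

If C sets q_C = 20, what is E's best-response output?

Firm E's profit: π = q_E(312 − 2q_E − q_C) − 63q_E.
∂π/∂q_E = 249 − 4q_E − q_C = 0 ⇒ q_E = 62.25 − 0.25q_C.
At q_C = 20: q_E = 62.25 − 0.25·20 = 57.25.

57.25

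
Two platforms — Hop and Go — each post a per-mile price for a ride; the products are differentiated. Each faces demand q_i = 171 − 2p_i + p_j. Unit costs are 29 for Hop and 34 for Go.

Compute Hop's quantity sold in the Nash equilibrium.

96

Hop's profit: π = (p_{Hop} − 29)(171 − 2p_{Hop} + p_{Go}).
∂π/∂p_{Hop} = 229 − 4p_{Hop} + p_{Go} = 0 ⇒ p_{Hop} = 57.25 + 0.25p_{Go}.
Similarly p_{Go} = 59.75 + 0.25p_{Hop}.
Solving the two reaction functions simultaneously: (1 − (0.25)(0.25))p_{Hop} = 57.25 + 0.25·59.75, so 0.9375p_{Hop} = 72.1875 and p_{Hop} = 77.
Then p_{Go} = 59.75 + 0.25·77 = 79.
q_{Hop} = 171 − 2·77 + 79 = 96.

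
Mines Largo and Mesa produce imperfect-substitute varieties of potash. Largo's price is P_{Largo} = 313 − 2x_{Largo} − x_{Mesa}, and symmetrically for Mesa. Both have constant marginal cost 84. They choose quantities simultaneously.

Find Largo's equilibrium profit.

Mine Largo's profit: π = x_{Largo}(313 − 2x_{Largo} − x_{Mesa}) − 84x_{Largo}.
∂π/∂x_{Largo} = 229 − 4x_{Largo} − x_{Mesa} = 0 ⇒ x_{Largo} = 57.25 − 0.25x_{Mesa}.
By symmetry x_{Mesa} = x_{Largo}; substituting into the reaction function, 1.25x_{Largo} = 57.25 and x_{Largo} = 45.8.
P_{Largo} = 313 − 2·45.8 − 45.8 = 175.6.
Profit = (175.6 − 84)·45.8 = 4195.28.

4195.28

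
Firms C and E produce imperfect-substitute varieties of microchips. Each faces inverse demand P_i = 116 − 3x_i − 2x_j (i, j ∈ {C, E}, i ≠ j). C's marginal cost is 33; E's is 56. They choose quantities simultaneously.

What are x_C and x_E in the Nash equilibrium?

Firm C's profit: π = x_C(116 − 3x_C − 2x_E) − 33x_C.
∂π/∂x_C = 83 − 6x_C − 2x_E = 0 ⇒ x_C = 83/6 − (1/3)x_E.
Similarly x_E = 10 − (1/3)x_C.
Solving the two reaction functions simultaneously: (1 − (−1/3)(−1/3))x_C = 83/6 − (1/3)·10, so (8/9)x_C = 10.5 and x_C = 11.8125.
Then x_E = 10 − (1/3)·11.8125 = 6.0625.

11.8125, 6.0625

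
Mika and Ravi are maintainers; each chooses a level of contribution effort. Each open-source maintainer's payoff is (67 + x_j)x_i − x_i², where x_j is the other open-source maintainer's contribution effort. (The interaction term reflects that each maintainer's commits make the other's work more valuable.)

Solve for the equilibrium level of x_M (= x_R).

67

Mika's payoff is (67 + x_R)x_M − x_M².
∂π/∂x_M = 67 + x_R − 2x_M = 0, so x_M = 33.5 + 0.5x_R.
Setting x_M = x_R in the reaction function: x_M = 33.5 + 0.5x_M, so x_M = 33.5 / 0.5 = 67.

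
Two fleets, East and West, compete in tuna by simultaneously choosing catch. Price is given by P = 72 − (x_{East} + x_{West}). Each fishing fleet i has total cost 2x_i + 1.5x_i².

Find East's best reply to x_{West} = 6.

12.8

Fishing fleet East's profit: π = x_{East}(72 − (x_{East} + x_{West})) − 2x_{East} − 1.5x_{East}².
∂π/∂x_{East} = 70 − 5x_{East} − x_{West} = 0, so x_{East} = 14 − 0.2x_{West}.
At x_{West} = 6: x_{East} = 14 − 0.2·6 = 12.8.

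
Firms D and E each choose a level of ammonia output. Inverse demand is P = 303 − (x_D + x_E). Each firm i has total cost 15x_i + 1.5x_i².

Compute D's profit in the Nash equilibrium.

5760

Firm D's profit: π = x_D(303 − (x_D + x_E)) − 15x_D − 1.5x_D².
∂π/∂x_D = 288 − 5x_D − x_E = 0, so x_D = 57.6 − 0.2x_E.
Setting x_D = x_E in the reaction function: x_D = 57.6 − 0.2x_D, so x_D = 57.6 / 1.2 = 48.
Price P = 303 − 96 = 207.
D's profit: (207 − 15)·48 − 1.5(48)² = 5760.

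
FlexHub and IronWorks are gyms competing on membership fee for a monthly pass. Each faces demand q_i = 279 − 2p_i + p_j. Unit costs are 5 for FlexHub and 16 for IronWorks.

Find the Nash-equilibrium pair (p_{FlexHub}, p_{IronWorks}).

97.8, 102.2

FlexHub's profit: π = (p_{FlexHub} − 5)(279 − 2p_{FlexHub} + p_{IronWorks}).
∂π/∂p_{FlexHub} = 289 − 4p_{FlexHub} + p_{IronWorks} = 0 ⇒ p_{FlexHub} = 72.25 + 0.25p_{IronWorks}.
Similarly p_{IronWorks} = 77.75 + 0.25p_{FlexHub}.
Substituting the second reaction function into the first: p_{FlexHub} = 72.25 + 0.25(77.75 + 0.25p_{FlexHub}), which gives 0.9375p_{FlexHub} = 91.6875 ⇒ p_{FlexHub} = 97.8.
Then p_{IronWorks} = 77.75 + 0.25·97.8 = 102.2.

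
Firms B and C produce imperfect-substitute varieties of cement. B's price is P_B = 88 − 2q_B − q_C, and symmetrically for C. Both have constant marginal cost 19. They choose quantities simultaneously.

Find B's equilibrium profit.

380.88

Firm B's profit: π = q_B(88 − 2q_B − q_C) − 19q_B.
∂π/∂q_B = 69 − 4q_B − q_C = 0 ⇒ q_B = 17.25 − 0.25q_C.
The game is symmetric, so in equilibrium q_C = q_B: the reaction function gives 1.25q_B = 17.25, hence q_B = 13.8.
P_B = 88 − 2·13.8 − 13.8 = 46.6.
Profit = (46.6 − 19)·13.8 = 380.88.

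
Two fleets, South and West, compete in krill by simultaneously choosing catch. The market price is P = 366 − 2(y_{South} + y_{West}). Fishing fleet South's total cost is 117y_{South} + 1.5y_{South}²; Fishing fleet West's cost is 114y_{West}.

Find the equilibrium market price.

219.5

Fishing fleet South's profit: π = y_{South}(366 − 2(y_{South} + y_{West})) − 117y_{South} − 1.5y_{South}².
∂π/∂y_{South} = 249 − 7y_{South} − 2y_{West} = 0, so y_{South} = 249/7 − (2/7)y_{West}.
For West: ∂π/∂y_{West} = 252 − 4y_{West} − 2y_{South} = 0 ⇒ y_{West} = 63 − 0.5y_{South}.
Solving the two reaction functions simultaneously: (1 − (−2/7)(−0.5))y_{South} = 249/7 − (2/7)·63, so (6/7)y_{South} = 123/7 and y_{South} = 20.5.
Then y_{West} = 63 − 0.5·20.5 = 52.75.
Equilibrium price: P = 366 − 2·73.25 = 219.5.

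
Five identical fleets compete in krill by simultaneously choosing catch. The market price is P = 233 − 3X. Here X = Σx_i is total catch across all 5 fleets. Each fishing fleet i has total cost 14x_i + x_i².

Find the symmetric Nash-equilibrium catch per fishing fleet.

A representative fishing fleet's profit is π_i = x_i(233 − 3X) − 14x_i − x_i², with X = x_i + Σ_{j≠i} x_j.
First-order condition: 219 − 8x_i − 3Σ_{j≠i} x_j = 0.
In a symmetric equilibrium every fishing fleet chooses the same x, so Σ_{j≠i} x_j = 4x. The condition becomes 219 − 20x = 0, giving x = 219/20 = 10.95.

10.95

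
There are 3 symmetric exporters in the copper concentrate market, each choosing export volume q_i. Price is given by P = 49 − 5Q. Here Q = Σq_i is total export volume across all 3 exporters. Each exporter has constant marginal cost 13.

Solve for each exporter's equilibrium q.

1.8

A representative exporter's profit is π_i = q_i(49 − 5Q) − 13q_i, with Q = q_i + Σ_{j≠i} q_j.
First-order condition: 36 − 10q_i − 5Σ_{j≠i} q_j = 0.
In a symmetric equilibrium every exporter chooses the same q, so Σ_{j≠i} q_j = 2q. The condition becomes 36 − 20q = 0, giving q = 36/20 = 1.8.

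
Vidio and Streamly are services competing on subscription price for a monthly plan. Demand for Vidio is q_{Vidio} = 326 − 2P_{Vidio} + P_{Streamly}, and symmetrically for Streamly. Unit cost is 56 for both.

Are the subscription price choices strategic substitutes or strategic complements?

strategic complements

Vidio's profit: π = (P_{Vidio} − 56)(326 − 2P_{Vidio} + P_{Streamly}).
∂π/∂P_{Vidio} = 438 − 4P_{Vidio} + P_{Streamly} = 0 ⇒ P_{Vidio} = 109.5 + 0.25P_{Streamly}.
The best-response slope dP_{Vidio}/dP_{Streamly} = 0.25 > 0: the reaction function is upward-sloping, so the choices are strategic complements.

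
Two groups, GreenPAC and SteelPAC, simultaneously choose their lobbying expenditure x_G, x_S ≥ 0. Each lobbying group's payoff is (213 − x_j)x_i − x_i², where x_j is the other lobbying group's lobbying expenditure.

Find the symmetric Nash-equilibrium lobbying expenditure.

GreenPAC's payoff is (213 − x_S)x_G − x_G².
∂π/∂x_G = 213 − x_S − 2x_G = 0, so x_G = 106.5 − 0.5x_S.
The game is symmetric, so in equilibrium x_S = x_G: the reaction function gives 1.5x_G = 106.5, hence x_G = 71.

71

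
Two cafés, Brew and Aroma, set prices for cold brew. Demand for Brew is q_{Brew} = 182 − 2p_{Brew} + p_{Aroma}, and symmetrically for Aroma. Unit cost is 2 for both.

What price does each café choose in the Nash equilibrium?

62

Brew's profit: π = (p_{Brew} − 2)(182 − 2p_{Brew} + p_{Aroma}).
∂π/∂p_{Brew} = 186 − 4p_{Brew} + p_{Aroma} = 0 ⇒ p_{Brew} = 46.5 + 0.25p_{Aroma}.
Setting p_{Brew} = p_{Aroma} in the reaction function: p_{Brew} = 46.5 + 0.25p_{Brew}, so p_{Brew} = 46.5 / 0.75 = 62.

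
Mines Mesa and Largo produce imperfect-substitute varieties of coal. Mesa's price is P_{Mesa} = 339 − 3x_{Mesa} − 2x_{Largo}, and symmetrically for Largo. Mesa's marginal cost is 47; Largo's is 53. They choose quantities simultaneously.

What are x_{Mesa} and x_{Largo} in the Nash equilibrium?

Mine Mesa's profit: π = x_{Mesa}(339 − 3x_{Mesa} − 2x_{Largo}) − 47x_{Mesa}.
∂π/∂x_{Mesa} = 292 − 6x_{Mesa} − 2x_{Largo} = 0 ⇒ x_{Mesa} = 146/3 − (1/3)x_{Largo}.
Similarly x_{Largo} = 143/3 − (1/3)x_{Mesa}.
Substituting the second reaction function into the first: x_{Mesa} = 146/3 − (1/3)(143/3 − (1/3)x_{Mesa}), which gives (8/9)x_{Mesa} = 295/9 ⇒ x_{Mesa} = 36.875.
Then x_{Largo} = 143/3 − (1/3)·36.875 = 35.375.

36.875, 35.375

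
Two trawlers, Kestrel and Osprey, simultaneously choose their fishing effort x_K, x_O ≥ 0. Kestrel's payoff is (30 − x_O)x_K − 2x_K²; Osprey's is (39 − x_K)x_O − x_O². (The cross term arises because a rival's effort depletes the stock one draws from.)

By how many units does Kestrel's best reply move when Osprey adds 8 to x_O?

Expanding Kestrel's payoff: 30x_K − x_Ox_K − 2x_K².
∂π/∂x_K = 30 − x_O − 4x_K = 0, so x_K = 7.5 − 0.25x_O.
The reaction-function slope is −0.25, so an 8-unit rise in x_O moves x_K by −0.25 × 8 = −2. Kestrel's best response falls — the actions are strategic substitutes.

-2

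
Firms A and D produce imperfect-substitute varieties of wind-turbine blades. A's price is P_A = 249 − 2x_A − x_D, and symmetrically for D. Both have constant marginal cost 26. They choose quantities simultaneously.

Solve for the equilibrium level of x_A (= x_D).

Firm A's profit: π = x_A(249 − 2x_A − x_D) − 26x_A.
∂π/∂x_A = 223 − 4x_A − x_D = 0 ⇒ x_A = 55.75 − 0.25x_D.
The game is symmetric, so in equilibrium x_D = x_A: the reaction function gives 1.25x_A = 55.75, hence x_A = 44.6.

44.6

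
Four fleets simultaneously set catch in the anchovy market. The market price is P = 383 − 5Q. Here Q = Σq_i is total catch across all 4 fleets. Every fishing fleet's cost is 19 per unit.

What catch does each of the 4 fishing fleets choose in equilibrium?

14.56

A representative fishing fleet's profit is π_i = q_i(383 − 5Q) − 19q_i, with Q = q_i + Σ_{j≠i} q_j.
First-order condition: 364 − 10q_i − 5Σ_{j≠i} q_j = 0.
In a symmetric equilibrium every fishing fleet chooses the same q, so Σ_{j≠i} q_j = 3q. The condition becomes 364 − 25q = 0, giving q = 364/25 = 14.56.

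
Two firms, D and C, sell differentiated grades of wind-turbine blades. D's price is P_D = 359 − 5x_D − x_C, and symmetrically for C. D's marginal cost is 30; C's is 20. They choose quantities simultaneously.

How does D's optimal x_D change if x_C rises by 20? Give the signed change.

Firm D's profit: π = x_D(359 − 5x_D − x_C) − 30x_D.
∂π/∂x_D = 329 − 10x_D − x_C = 0 ⇒ x_D = 32.9 − 0.1x_C.
The reaction-function slope is −0.1, so a 20-unit rise in x_C moves x_D by −0.1 × 20 = −2. D's best response falls — the actions are strategic substitutes.

-2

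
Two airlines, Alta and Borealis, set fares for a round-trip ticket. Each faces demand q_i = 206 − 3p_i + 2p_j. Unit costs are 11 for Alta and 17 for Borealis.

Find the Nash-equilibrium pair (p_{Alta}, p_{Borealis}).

60.875, 63.125

Alta's profit: π = (p_{Alta} − 11)(206 − 3p_{Alta} + 2p_{Borealis}).
∂π/∂p_{Alta} = 239 − 6p_{Alta} + 2p_{Borealis} = 0 ⇒ p_{Alta} = 239/6 + (1/3)p_{Borealis}.
Similarly p_{Borealis} = 257/6 + (1/3)p_{Alta}.
Solving the two reaction functions simultaneously: (1 − (1/3)(1/3))p_{Alta} = 239/6 + (1/3)·(257/6), so (8/9)p_{Alta} = 487/9 and p_{Alta} = 60.875.
Then p_{Borealis} = 257/6 + (1/3)·60.875 = 63.125.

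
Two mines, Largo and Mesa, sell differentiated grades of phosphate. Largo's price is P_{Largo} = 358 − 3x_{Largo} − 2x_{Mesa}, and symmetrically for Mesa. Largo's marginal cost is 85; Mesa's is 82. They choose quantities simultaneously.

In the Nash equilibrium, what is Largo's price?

Mine Largo's profit: π = x_{Largo}(358 − 3x_{Largo} − 2x_{Mesa}) − 85x_{Largo}.
∂π/∂x_{Largo} = 273 − 6x_{Largo} − 2x_{Mesa} = 0 ⇒ x_{Largo} = 45.5 − (1/3)x_{Mesa}.
Similarly x_{Mesa} = 46 − (1/3)x_{Largo}.
Solving the two reaction functions simultaneously: (1 − (−1/3)(−1/3))x_{Largo} = 45.5 − (1/3)·46, so (8/9)x_{Largo} = 181/6 and x_{Largo} = 33.9375.
Then x_{Mesa} = 46 − (1/3)·33.9375 = 34.6875.
P_{Largo} = 358 − 3·33.9375 − 2·34.6875 = 186.8125.

186.8125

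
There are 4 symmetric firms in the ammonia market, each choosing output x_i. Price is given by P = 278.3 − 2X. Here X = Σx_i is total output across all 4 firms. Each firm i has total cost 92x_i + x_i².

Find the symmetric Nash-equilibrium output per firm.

15.525

A representative firm's profit is π_i = x_i(278.3 − 2X) − 92x_i − x_i², with X = x_i + Σ_{j≠i} x_j.
First-order condition: 186.3 − 6x_i − 2Σ_{j≠i} x_j = 0.
Imposing symmetry (x_j = x for all j) turns Σ_{j≠i} x_j into 3x, so 186.3 = 12x and x = 15.525.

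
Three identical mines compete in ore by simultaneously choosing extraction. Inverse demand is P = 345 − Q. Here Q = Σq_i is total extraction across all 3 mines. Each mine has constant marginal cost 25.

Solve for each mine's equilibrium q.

80

A representative mine's profit is π_i = q_i(345 − Q) − 25q_i, with Q = q_i + Σ_{j≠i} q_j.
First-order condition: 320 − 2q_i − Σ_{j≠i} q_j = 0.
Imposing symmetry (q_j = q for all j) turns Σ_{j≠i} q_j into 2q, so 320 = 4q and q = 80.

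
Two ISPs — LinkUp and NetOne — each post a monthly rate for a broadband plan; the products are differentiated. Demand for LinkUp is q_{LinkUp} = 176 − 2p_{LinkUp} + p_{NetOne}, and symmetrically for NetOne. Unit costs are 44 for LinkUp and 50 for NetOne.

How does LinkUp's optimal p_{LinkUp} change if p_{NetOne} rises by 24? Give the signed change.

6

LinkUp's profit: π = (p_{LinkUp} − 44)(176 − 2p_{LinkUp} + p_{NetOne}).
∂π/∂p_{LinkUp} = 264 − 4p_{LinkUp} + p_{NetOne} = 0 ⇒ p_{LinkUp} = 66 + 0.25p_{NetOne}.
The reaction-function slope is 0.25, so a 24-unit rise in p_{NetOne} moves p_{LinkUp} by 0.25 × 24 = 6. LinkUp's best response rises — the actions are strategic complements.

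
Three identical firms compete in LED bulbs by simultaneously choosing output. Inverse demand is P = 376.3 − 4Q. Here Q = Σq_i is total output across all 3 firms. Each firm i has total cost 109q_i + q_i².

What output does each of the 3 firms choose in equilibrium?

14.85

A representative firm's profit is π_i = q_i(376.3 − 4Q) − 109q_i − q_i², with Q = q_i + Σ_{j≠i} q_j.
First-order condition: 267.3 − 10q_i − 4Σ_{j≠i} q_j = 0.
Imposing symmetry (q_j = q for all j) turns Σ_{j≠i} q_j into 2q, so 267.3 = 18q and q = 14.85.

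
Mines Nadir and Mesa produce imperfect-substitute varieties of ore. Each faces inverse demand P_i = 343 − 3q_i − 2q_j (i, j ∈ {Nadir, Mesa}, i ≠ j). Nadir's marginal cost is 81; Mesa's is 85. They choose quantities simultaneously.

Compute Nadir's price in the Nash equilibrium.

Mine Nadir's profit: π = q_{Nadir}(343 − 3q_{Nadir} − 2q_{Mesa}) − 81q_{Nadir}.
∂π/∂q_{Nadir} = 262 − 6q_{Nadir} − 2q_{Mesa} = 0 ⇒ q_{Nadir} = 131/3 − (1/3)q_{Mesa}.
Similarly q_{Mesa} = 43 − (1/3)q_{Nadir}.
Solving the two reaction functions simultaneously: (1 − (−1/3)(−1/3))q_{Nadir} = 131/3 − (1/3)·43, so (8/9)q_{Nadir} = 88/3 and q_{Nadir} = 33.
Then q_{Mesa} = 43 − (1/3)·33 = 32.
P_{Nadir} = 343 − 3·33 − 2·32 = 180.

180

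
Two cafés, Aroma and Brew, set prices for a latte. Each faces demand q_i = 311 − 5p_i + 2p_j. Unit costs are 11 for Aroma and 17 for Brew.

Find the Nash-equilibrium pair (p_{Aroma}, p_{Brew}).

Aroma's profit: π = (p_{Aroma} − 11)(311 − 5p_{Aroma} + 2p_{Brew}).
∂π/∂p_{Aroma} = 366 − 10p_{Aroma} + 2p_{Brew} = 0 ⇒ p_{Aroma} = 36.6 + 0.2p_{Brew}.
Similarly p_{Brew} = 39.6 + 0.2p_{Aroma}.
Plugging p_{Brew} into Aroma's best response: p_{Aroma} = 36.6 + 0.2(39.6 + 0.2p_{Aroma}) ⇒ 0.96p_{Aroma} = 44.52, so p_{Aroma} = 46.375.
Then p_{Brew} = 39.6 + 0.2·46.375 = 48.875.

46.375, 48.875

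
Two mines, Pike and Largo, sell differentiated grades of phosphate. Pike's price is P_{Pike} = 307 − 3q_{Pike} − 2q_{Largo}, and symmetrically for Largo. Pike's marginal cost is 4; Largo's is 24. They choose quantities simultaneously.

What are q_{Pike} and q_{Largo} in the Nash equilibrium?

Mine Pike's profit: π = q_{Pike}(307 − 3q_{Pike} − 2q_{Largo}) − 4q_{Pike}.
∂π/∂q_{Pike} = 303 − 6q_{Pike} − 2q_{Largo} = 0 ⇒ q_{Pike} = 50.5 − (1/3)q_{Largo}.
Similarly q_{Largo} = 283/6 − (1/3)q_{Pike}.
Plugging q_{Largo} into Pike's best response: q_{Pike} = 50.5 − (1/3)(283/6 − (1/3)q_{Pike}) ⇒ (8/9)q_{Pike} = 313/9, so q_{Pike} = 39.125.
Then q_{Largo} = 283/6 − (1/3)·39.125 = 34.125.

39.125, 34.125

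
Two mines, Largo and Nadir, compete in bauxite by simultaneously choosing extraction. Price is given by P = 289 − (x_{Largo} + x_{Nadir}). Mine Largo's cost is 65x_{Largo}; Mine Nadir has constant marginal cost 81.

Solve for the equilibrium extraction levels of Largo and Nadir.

Mine Largo's profit: π = x_{Largo}(289 − (x_{Largo} + x_{Nadir})) − 65x_{Largo}.
∂π/∂x_{Largo} = 224 − 2x_{Largo} − x_{Nadir} = 0, so x_{Largo} = 112 − 0.5x_{Nadir}.
By the same steps for Nadir: x_{Nadir} = 104 − 0.5x_{Largo}.
Solving the two reaction functions simultaneously: (1 − (−0.5)(−0.5))x_{Largo} = 112 − 0.5·104, so 0.75x_{Largo} = 60 and x_{Largo} = 80.
Then x_{Nadir} = 104 − 0.5·80 = 64.

80, 64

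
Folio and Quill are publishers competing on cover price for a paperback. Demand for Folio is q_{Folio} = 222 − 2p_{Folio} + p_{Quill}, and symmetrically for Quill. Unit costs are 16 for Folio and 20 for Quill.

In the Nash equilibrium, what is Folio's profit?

9577.28

Folio's profit: π = (p_{Folio} − 16)(222 − 2p_{Folio} + p_{Quill}).
∂π/∂p_{Folio} = 254 − 4p_{Folio} + p_{Quill} = 0 ⇒ p_{Folio} = 63.5 + 0.25p_{Quill}.
Similarly p_{Quill} = 65.5 + 0.25p_{Folio}.
Plugging p_{Quill} into Folio's best response: p_{Folio} = 63.5 + 0.25(65.5 + 0.25p_{Folio}) ⇒ 0.9375p_{Folio} = 79.875, so p_{Folio} = 85.2.
Then p_{Quill} = 65.5 + 0.25·85.2 = 86.8.
q_{Folio} = 222 − 2·85.2 + 86.8 = 138.4.
Profit = (85.2 − 16)·138.4 = 9577.28.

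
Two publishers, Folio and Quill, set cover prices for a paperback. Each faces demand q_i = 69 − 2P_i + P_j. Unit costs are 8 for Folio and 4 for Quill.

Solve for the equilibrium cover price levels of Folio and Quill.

Folio's profit: π = (P_{Folio} − 8)(69 − 2P_{Folio} + P_{Quill}).
∂π/∂P_{Folio} = 85 − 4P_{Folio} + P_{Quill} = 0 ⇒ P_{Folio} = 21.25 + 0.25P_{Quill}.
Similarly P_{Quill} = 19.25 + 0.25P_{Folio}.
Solving the two reaction functions simultaneously: (1 − (0.25)(0.25))P_{Folio} = 21.25 + 0.25·19.25, so 0.9375P_{Folio} = 26.0625 and P_{Folio} = 27.8.
Then P_{Quill} = 19.25 + 0.25·27.8 = 26.2.

27.8, 26.2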